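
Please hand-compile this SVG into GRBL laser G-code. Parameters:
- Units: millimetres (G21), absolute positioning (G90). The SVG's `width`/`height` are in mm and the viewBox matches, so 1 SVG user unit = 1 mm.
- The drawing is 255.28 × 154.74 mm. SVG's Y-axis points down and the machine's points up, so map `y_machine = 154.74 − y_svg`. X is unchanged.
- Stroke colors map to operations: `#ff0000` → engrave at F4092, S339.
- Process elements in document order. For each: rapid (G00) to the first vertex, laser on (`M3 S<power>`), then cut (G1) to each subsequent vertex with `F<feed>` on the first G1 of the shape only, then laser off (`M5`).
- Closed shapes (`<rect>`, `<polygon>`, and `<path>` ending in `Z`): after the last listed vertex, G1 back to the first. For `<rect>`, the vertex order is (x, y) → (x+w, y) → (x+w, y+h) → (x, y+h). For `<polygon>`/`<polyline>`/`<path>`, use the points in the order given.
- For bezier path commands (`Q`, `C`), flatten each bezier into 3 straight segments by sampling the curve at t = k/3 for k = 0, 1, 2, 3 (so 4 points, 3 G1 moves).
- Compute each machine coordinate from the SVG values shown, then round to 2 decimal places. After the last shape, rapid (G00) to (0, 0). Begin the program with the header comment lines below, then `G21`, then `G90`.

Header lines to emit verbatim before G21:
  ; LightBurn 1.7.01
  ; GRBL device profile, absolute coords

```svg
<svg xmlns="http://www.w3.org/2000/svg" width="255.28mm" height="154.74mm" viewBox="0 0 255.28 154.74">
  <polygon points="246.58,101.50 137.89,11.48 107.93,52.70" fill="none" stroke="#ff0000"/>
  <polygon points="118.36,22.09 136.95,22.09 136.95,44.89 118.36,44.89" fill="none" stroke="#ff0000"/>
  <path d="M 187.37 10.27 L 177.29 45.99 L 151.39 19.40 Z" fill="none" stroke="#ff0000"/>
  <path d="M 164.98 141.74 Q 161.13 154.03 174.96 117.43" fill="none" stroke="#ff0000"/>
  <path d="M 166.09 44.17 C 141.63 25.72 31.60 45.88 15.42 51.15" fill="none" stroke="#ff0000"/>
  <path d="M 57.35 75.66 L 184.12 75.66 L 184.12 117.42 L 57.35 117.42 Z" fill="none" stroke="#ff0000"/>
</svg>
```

; LightBurn 1.7.01
; GRBL device profile, absolute coords
G21
G90
G00 X246.58 Y53.24
M3 S339
G1 X137.89 Y143.26 F4092
G1 X107.93 Y102.04
G1 X246.58 Y53.24
M5
G00 X118.36 Y132.65
M3 S339
G1 X136.95 Y132.65 F4092
G1 X136.95 Y109.85
G1 X118.36 Y109.85
G1 X118.36 Y132.65
M5
G00 X187.37 Y144.47
M3 S339
G1 X177.29 Y108.75 F4092
G1 X151.39 Y135.34
G1 X187.37 Y144.47
M5
G00 X164.98 Y13.00
M3 S339
G1 X164.38 Y10.24 F4092
G1 X167.70 Y18.34
G1 X174.96 Y37.31
M5
G00 X166.09 Y110.57
M3 S339
G1 X119.75 Y118.13 F4092
G1 X56.24 Y111.84
G1 X15.42 Y103.59
M5
G00 X57.35 Y79.08
M3 S339
G1 X184.12 Y79.08 F4092
G1 X184.12 Y37.32
G1 X57.35 Y37.32
G1 X57.35 Y79.08
M5
G00 X0.00 Y0.00

viewBox `0 0 255.28 154.74` with mm width/height → 1 unit = 1 mm. Flip: y_m = 154.74 − y_svg.

**Shape 1** — `<polygon>` closed polygon, stroke `#ff0000` → engrave (S339, F4092). Machine vertices: (246.58,53.24) → (137.89,143.26) → (107.93,102.04) → (246.58,53.24). Closed: final G1 returns to the first vertex.

**Shape 2** — `<polygon>` rectangle, stroke `#ff0000` → engrave (S339, F4092). Machine vertices: (118.36,132.65) → (136.95,132.65) → (136.95,109.85) → (118.36,109.85) → (118.36,132.65). Closed: final G1 returns to the first vertex.

**Shape 3** — `<path>` regular polygon, stroke `#ff0000` → engrave (S339, F4092). Machine vertices: (187.37,144.47) → (177.29,108.75) → (151.39,135.34) → (187.37,144.47). Closed: final G1 returns to the first vertex.

**Shape 4** — `<path>` quadratic bezier, stroke `#ff0000` → engrave (S339, F4092). Control points (SVG): P0=(164.98,141.74), P1=(161.13,154.03), P2=(174.96,117.43); sampled at t=k/3. Machine vertices: (164.98,13.00) → (164.38,10.24) → (167.70,18.34) → (174.96,37.31). Open path.

**Shape 5** — `<path>` cubic bezier, stroke `#ff0000` → engrave (S339, F4092). Control points (SVG): P0=(166.09,44.17), P1=(141.63,25.72), P2=(31.60,45.88), P3=(15.42,51.15); sampled at t=k/3. Machine vertices: (166.09,110.57) → (119.75,118.13) → (56.24,111.84) → (15.42,103.59). Open path.

**Shape 6** — `<path>` rectangle, stroke `#ff0000` → engrave (S339, F4092). Machine vertices: (57.35,79.08) → (184.12,79.08) → (184.12,37.32) → (57.35,37.32) → (57.35,79.08). Closed: final G1 returns to the first vertex.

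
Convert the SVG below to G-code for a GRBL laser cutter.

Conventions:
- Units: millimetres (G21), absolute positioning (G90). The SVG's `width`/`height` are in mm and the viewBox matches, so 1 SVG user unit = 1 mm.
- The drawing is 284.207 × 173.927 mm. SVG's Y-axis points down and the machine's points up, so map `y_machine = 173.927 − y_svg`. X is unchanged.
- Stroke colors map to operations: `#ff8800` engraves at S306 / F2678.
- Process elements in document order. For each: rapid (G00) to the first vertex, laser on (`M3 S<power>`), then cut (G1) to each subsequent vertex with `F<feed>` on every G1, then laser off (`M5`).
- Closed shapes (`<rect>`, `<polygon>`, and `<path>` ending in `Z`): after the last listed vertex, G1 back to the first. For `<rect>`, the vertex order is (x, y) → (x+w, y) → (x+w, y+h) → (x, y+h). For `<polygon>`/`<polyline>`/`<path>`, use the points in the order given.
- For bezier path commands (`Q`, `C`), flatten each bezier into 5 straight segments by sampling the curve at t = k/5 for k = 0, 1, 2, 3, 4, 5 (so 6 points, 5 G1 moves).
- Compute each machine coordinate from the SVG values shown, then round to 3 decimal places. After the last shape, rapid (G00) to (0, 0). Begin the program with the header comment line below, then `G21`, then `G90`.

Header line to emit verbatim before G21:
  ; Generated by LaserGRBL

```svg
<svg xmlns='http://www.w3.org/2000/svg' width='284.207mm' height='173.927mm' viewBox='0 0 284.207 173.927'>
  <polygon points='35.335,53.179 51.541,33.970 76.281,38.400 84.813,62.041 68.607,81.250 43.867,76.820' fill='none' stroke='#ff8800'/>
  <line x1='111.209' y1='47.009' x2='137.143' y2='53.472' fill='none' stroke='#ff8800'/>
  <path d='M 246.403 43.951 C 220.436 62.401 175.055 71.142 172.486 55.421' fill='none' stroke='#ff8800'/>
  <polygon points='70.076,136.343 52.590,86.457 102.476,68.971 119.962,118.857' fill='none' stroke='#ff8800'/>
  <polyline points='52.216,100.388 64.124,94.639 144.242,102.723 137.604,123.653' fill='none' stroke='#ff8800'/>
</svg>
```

; Generated by LaserGRBL
G21
G90
G00 X35.335 Y120.748
M3 S306
G1 X51.541 Y139.957 F2678
G1 X76.281 Y135.527 F2678
G1 X84.813 Y111.886 F2678
G1 X68.607 Y92.677 F2678
G1 X43.867 Y97.107 F2678
G1 X35.335 Y120.748 F2678
M5
G00 X111.209 Y126.918
M3 S306
G1 X137.143 Y120.455 F2678
M5
G00 X246.403 Y129.976
M3 S306
G1 X228.991 Y120.189 F2678
G1 X209.906 Y113.441 F2678
G1 X192.136 Y110.438 F2678
G1 X178.667 Y111.891 F2678
G1 X172.486 Y118.506 F2678
M5
G00 X70.076 Y37.584
M3 S306
G1 X52.590 Y87.470 F2678
G1 X102.476 Y104.956 F2678
G1 X119.962 Y55.070 F2678
G1 X70.076 Y37.584 F2678
M5
G00 X52.216 Y73.539
M3 S306
G1 X64.124 Y79.288 F2678
G1 X144.242 Y71.204 F2678
G1 X137.604 Y50.274 F2678
M5
G00 X0.000 Y0.000

Since the viewBox matches the mm dimensions, user units are millimetres directly. The only transform is the Y-flip y_m = 173.927 − y_svg.

Shape 1 is a regular polygon drawn with `<polygon>`. Its stroke #ff8800 means engrave at S306, F2678. After flipping Y the toolpath is (35.335,120.748) → (51.541,139.957) → (76.281,135.527) → (84.813,111.886) → (68.607,92.677) → (43.867,97.107) → (35.335,120.748), returning to the start.

Shape 2 is a line segment drawn with `<line>`. Its stroke #ff8800 means engrave at S306, F2678. After flipping Y the toolpath is (111.209,126.918) → (137.143,120.455).

Shape 3 is a cubic bezier drawn with `<path>`. Its stroke #ff8800 means engrave at S306, F2678. After flipping Y the toolpath is (246.403,129.976) → (228.991,120.189) → (209.906,113.441) → (192.136,110.438) → (178.667,111.891) → (172.486,118.506).

Shape 4 is a regular polygon drawn with `<polygon>`. Its stroke #ff8800 means engrave at S306, F2678. After flipping Y the toolpath is (70.076,37.584) → (52.590,87.470) → (102.476,104.956) → (119.962,55.070) → (70.076,37.584), returning to the start.

Shape 5 is a open polyline drawn with `<polyline>`. Its stroke #ff8800 means engrave at S306, F2678. After flipping Y the toolpath is (52.216,73.539) → (64.124,79.288) → (144.242,71.204) → (137.604,50.274).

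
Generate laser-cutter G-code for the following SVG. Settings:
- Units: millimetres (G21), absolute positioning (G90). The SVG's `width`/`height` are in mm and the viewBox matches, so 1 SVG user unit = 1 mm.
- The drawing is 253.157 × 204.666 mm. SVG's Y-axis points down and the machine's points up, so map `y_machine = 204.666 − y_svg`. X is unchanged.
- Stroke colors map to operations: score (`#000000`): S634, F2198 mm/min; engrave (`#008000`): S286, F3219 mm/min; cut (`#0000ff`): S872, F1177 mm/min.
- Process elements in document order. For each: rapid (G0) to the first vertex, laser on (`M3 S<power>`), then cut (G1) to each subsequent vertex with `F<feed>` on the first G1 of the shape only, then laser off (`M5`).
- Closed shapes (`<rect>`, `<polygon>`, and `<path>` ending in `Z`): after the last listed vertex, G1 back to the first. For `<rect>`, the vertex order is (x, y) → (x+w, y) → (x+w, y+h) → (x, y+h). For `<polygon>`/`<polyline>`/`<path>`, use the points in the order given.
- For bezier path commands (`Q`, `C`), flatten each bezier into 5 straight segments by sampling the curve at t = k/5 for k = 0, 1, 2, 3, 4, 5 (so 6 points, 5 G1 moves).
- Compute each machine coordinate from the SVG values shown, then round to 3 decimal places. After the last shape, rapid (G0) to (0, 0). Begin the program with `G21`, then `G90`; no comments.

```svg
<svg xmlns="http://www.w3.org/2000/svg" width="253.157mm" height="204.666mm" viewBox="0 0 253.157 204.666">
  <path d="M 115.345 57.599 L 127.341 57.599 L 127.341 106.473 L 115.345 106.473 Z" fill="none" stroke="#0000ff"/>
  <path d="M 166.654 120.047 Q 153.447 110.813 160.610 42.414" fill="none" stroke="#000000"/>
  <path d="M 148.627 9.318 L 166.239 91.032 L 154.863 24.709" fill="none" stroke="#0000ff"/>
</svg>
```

G21
G90
G0 X115.345 Y147.067
M3 S872
G1 X127.341 Y147.067 F1177
G1 X127.341 Y98.193
G1 X115.345 Y98.193
G1 X115.345 Y147.067
M5
G0 X166.654 Y84.619
M3 S634
G1 X162.186 Y90.679 F2198
G1 X159.348 Y101.473
G1 X158.139 Y116.999
G1 X158.560 Y137.259
G1 X160.610 Y162.252
M5
G0 X148.627 Y195.348
M3 S872
G1 X166.239 Y113.634 F1177
G1 X154.863 Y179.957
M5
G0 X0.000 Y0.000

viewBox `0 0 253.157 204.666` with mm width/height → 1 unit = 1 mm. Flip: y_m = 204.666 − y_svg.

**Shape 1** — `<path>` rectangle, stroke `#0000ff` → cut (S872, F1177). Machine vertices: (115.345,147.067) → (127.341,147.067) → (127.341,98.193) → (115.345,98.193) → (115.345,147.067). Closed: final G1 returns to the first vertex.

**Shape 2** — `<path>` quadratic bezier, stroke `#000000` → score (S634, F2198). Control points (SVG): P0=(166.654,120.047), P1=(153.447,110.813), P2=(160.610,42.414); sampled at t=k/5. Machine vertices: (166.654,84.619) → (162.186,90.679) → (159.348,101.473) → (158.139,116.999) → (158.560,137.259) → (160.610,162.252). Open path.

**Shape 3** — `<path>` open polyline, stroke `#0000ff` → cut (S872, F1177). Machine vertices: (148.627,195.348) → (166.239,113.634) → (154.863,179.957). Open path.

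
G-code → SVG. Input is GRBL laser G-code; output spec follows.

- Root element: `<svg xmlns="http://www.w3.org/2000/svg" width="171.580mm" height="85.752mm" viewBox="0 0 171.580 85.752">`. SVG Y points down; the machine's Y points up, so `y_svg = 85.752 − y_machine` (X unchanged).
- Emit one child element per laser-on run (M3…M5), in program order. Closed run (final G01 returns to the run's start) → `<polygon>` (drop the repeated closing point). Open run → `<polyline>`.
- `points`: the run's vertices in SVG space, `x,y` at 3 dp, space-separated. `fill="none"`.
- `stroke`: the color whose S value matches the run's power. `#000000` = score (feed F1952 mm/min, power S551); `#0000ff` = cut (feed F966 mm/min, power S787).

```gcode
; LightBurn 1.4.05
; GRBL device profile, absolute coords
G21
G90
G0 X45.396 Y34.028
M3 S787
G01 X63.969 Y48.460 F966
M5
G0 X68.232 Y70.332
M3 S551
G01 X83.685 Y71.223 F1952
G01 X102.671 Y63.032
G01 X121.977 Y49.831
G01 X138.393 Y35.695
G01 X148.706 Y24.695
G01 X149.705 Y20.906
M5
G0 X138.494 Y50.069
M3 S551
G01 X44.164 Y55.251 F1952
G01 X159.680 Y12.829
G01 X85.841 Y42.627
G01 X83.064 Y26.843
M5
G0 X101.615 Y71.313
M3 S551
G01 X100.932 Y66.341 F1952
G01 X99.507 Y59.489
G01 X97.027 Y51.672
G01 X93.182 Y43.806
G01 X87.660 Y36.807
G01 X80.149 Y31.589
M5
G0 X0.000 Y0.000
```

<svg xmlns="http://www.w3.org/2000/svg" width="171.580mm" height="85.752mm" viewBox="0 0 171.580 85.752">
  <polyline points="45.396,51.724 63.969,37.292" fill="none" stroke="#0000ff"/>
  <polyline points="68.232,15.420 83.685,14.529 102.671,22.720 121.977,35.921 138.393,50.057 148.706,61.057 149.705,64.846" fill="none" stroke="#000000"/>
  <polyline points="138.494,35.683 44.164,30.501 159.680,72.923 85.841,43.125 83.064,58.909" fill="none" stroke="#000000"/>
  <polyline points="101.615,14.439 100.932,19.411 99.507,26.263 97.027,34.080 93.182,41.946 87.660,48.945 80.149,54.163" fill="none" stroke="#000000"/>
</svg>

Machine Y-up, SVG Y-down with viewBox height 85.752, so y_svg = 85.752 − y_machine; X carries over.

Run 1: the run's S787 means `#0000ff` (cut). The run is open, so emit a `<polyline>` with points (Y-flipped): 45.396,51.724 63.969,37.292.

Run 2: the run's S551 means `#000000` (score). The run is open, so emit a `<polyline>` with points (Y-flipped): 68.232,15.420 83.685,14.529 102.671,22.720 121.977,35.921 138.393,50.057 148.706,61.057 149.705,64.846.

Run 3: the run's S551 means `#000000` (score). The run is open, so emit a `<polyline>` with points (Y-flipped): 138.494,35.683 44.164,30.501 159.680,72.923 85.841,43.125 83.064,58.909.

Run 4: the run's S551 means `#000000` (score). The run is open, so emit a `<polyline>` with points (Y-flipped): 101.615,14.439 100.932,19.411 99.507,26.263 97.027,34.080 93.182,41.946 87.660,48.945 80.149,54.163.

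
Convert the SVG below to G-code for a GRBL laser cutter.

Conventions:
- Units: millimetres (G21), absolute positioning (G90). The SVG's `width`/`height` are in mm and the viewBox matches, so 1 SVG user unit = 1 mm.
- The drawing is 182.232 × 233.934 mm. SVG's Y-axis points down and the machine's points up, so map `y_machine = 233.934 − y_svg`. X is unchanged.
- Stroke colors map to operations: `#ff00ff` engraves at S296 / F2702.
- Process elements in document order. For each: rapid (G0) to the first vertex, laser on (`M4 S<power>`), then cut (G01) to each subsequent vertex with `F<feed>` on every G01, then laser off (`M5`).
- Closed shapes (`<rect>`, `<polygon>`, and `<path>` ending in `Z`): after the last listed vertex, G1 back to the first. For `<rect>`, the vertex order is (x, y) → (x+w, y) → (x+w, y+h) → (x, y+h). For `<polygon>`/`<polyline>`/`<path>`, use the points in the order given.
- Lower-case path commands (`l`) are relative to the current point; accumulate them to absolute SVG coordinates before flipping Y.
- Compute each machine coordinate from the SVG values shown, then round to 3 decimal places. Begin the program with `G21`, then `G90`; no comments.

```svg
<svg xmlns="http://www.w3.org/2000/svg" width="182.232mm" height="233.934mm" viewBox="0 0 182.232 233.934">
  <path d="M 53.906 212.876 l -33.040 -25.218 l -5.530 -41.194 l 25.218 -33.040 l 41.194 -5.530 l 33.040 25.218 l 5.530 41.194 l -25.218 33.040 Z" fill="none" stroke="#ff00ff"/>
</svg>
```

viewBox `0 0 182.232 233.934` with mm width/height → 1 unit = 1 mm. Flip: y_m = 233.934 − y_svg.

**Shape 1** — `<path>` regular polygon, stroke `#ff00ff` → engrave (S296, F2702). Machine vertices: (53.906,21.058) → (20.866,46.276) → (15.336,87.470) → (40.554,120.510) → (81.748,126.040) → (114.788,100.822) → (120.318,59.628) → (95.100,26.588) → (53.906,21.058). Closed: final G1 returns to the first vertex.

G21
G90
G0 X53.906 Y21.058
M4 S296
G01 X20.866 Y46.276 F2702
G01 X15.336 Y87.470 F2702
G01 X40.554 Y120.510 F2702
G01 X81.748 Y126.040 F2702
G01 X114.788 Y100.822 F2702
G01 X120.318 Y59.628 F2702
G01 X95.100 Y26.588 F2702
G01 X53.906 Y21.058 F2702
M5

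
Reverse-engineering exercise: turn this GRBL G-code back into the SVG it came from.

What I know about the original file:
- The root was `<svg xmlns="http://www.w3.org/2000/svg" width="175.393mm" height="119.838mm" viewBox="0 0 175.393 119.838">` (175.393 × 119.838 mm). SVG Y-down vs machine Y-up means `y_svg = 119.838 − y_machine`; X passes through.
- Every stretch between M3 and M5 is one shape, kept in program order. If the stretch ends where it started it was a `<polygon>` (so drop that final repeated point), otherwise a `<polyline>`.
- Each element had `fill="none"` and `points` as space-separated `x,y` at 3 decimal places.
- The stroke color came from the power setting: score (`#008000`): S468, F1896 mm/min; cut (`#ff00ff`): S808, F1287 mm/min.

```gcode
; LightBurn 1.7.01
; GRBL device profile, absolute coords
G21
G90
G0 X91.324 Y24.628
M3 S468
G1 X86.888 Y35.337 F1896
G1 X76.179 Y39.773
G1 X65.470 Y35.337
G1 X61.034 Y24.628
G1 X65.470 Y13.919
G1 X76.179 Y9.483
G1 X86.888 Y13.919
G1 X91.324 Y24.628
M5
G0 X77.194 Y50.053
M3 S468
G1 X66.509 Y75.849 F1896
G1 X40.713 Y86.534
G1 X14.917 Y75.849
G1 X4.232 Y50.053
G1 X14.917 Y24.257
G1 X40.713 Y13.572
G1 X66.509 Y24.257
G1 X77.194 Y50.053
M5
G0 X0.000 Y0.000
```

<svg xmlns="http://www.w3.org/2000/svg" width="175.393mm" height="119.838mm" viewBox="0 0 175.393 119.838">
  <polygon points="91.324,95.210 86.888,84.501 76.179,80.065 65.470,84.501 61.034,95.210 65.470,105.919 76.179,110.355 86.888,105.919" fill="none" stroke="#008000"/>
  <polygon points="77.194,69.785 66.509,43.989 40.713,33.304 14.917,43.989 4.232,69.785 14.917,95.581 40.713,106.266 66.509,95.581" fill="none" stroke="#008000"/>
</svg>

Machine Y-up, SVG Y-down with viewBox height 119.838, so y_svg = 119.838 − y_machine; X carries over. Every run uses S468, so all elements get stroke `#008000` (score).

Run 1: The run returns to its start, so emit a `<polygon>` with points (Y-flipped): 91.324,95.210 86.888,84.501 76.179,80.065 65.470,84.501 61.034,95.210 65.470,105.919 76.179,110.355 86.888,105.919.

Run 2: The run returns to its start, so emit a `<polygon>` with points (Y-flipped): 77.194,69.785 66.509,43.989 40.713,33.304 14.917,43.989 4.232,69.785 14.917,95.581 40.713,106.266 66.509,95.581.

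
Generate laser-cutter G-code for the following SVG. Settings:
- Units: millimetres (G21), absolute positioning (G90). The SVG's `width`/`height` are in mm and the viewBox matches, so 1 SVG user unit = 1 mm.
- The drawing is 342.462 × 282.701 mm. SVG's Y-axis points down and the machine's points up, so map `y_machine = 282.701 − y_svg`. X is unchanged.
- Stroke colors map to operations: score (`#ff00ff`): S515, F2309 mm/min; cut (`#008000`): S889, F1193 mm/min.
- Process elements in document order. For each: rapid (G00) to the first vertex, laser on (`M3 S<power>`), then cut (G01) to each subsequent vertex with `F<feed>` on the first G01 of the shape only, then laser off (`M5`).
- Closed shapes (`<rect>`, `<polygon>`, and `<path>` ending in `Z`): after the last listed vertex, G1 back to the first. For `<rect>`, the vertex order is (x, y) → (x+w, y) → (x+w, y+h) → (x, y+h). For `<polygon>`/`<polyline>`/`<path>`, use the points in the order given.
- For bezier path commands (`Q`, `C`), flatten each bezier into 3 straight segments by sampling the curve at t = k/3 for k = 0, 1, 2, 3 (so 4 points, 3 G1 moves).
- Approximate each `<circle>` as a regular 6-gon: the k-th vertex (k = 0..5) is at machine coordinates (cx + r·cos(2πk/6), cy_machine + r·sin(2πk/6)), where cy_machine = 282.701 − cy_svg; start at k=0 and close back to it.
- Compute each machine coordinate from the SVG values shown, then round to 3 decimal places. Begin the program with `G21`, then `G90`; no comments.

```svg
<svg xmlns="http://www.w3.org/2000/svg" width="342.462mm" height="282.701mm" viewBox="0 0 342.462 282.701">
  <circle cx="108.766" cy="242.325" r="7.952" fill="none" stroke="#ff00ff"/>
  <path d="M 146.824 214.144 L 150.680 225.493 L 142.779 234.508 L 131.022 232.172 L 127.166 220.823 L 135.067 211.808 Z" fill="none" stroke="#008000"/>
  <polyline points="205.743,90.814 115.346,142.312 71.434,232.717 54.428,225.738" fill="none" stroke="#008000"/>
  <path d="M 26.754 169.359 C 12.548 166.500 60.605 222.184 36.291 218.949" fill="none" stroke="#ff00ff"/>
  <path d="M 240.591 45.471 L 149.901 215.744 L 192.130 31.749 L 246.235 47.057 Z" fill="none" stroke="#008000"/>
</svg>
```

G21
G90
G00 X116.718 Y40.376
M3 S515
G01 X112.742 Y47.263 F2309
G01 X104.790 Y47.263
G01 X100.814 Y40.376
G01 X104.790 Y33.489
G01 X112.742 Y33.489
G01 X116.718 Y40.376
M5
G00 X146.824 Y68.557
M3 S889
G01 X150.680 Y57.208 F1193
G01 X142.779 Y48.193
G01 X131.022 Y50.529
G01 X127.166 Y61.878
G01 X135.067 Y70.893
G01 X146.824 Y68.557
M5
G00 X205.743 Y191.887
M3 S889
G01 X115.346 Y140.389 F1193
G01 X71.434 Y49.984
G01 X54.428 Y56.963
M5
G00 X26.754 Y113.342
M3 S515
G01 X28.316 Y101.037 F2309
G01 X41.468 Y75.806
G01 X36.291 Y63.752
M5
G00 X240.591 Y237.230
M3 S889
G01 X149.901 Y66.957 F1193
G01 X192.130 Y250.952
G01 X246.235 Y235.644
G01 X240.591 Y237.230
M5

1 u = 1 mm; y_m = 282.701 − y.

[1] `<circle>` circle, #ff00ff→score S515 F2309: (116.718,40.376) → (112.742,47.263) → (104.790,47.263) → (100.814,40.376) → (104.790,33.489) → (112.742,33.489) → (116.718,40.376) (closed)

[2] `<path>` regular polygon, #008000→cut S889 F1193: (146.824,68.557) → (150.680,57.208) → (142.779,48.193) → (131.022,50.529) → (127.166,61.878) → (135.067,70.893) → (146.824,68.557) (closed)

[3] `<polyline>` open polyline, #008000→cut S889 F1193: (205.743,191.887) → (115.346,140.389) → (71.434,49.984) → (54.428,56.963)

[4] `<path>` cubic bezier, #ff00ff→score S515 F2309: (26.754,113.342) → (28.316,101.037) → (41.468,75.806) → (36.291,63.752)

[5] `<path>` closed polygon, #008000→cut S889 F1193: (240.591,237.230) → (149.901,66.957) → (192.130,250.952) → (246.235,235.644) → (240.591,237.230) (closed)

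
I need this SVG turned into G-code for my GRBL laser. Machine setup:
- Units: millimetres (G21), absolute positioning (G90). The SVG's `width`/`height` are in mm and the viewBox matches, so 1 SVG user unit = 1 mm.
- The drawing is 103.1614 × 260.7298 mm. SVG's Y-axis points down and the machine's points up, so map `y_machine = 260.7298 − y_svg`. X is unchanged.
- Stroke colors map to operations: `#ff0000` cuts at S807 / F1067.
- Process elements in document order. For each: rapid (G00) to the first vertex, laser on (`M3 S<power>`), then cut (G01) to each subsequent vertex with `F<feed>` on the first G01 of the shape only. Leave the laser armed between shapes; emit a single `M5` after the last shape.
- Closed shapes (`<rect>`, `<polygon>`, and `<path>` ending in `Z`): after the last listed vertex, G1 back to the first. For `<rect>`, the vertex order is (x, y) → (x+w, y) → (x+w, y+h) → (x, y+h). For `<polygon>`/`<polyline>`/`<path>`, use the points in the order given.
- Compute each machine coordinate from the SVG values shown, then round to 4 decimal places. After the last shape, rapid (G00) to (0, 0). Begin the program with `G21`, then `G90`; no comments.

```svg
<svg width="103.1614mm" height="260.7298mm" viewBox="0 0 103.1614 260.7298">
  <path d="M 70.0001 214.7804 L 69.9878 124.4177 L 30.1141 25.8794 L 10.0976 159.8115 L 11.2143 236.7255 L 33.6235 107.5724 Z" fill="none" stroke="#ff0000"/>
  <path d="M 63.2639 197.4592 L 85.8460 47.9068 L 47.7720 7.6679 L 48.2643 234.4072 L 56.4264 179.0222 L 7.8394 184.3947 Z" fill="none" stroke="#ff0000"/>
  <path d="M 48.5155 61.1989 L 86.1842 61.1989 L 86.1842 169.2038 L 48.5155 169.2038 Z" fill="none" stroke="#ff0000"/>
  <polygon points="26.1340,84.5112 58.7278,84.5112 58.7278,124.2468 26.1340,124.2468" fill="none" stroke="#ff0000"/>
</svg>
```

G21
G90
G00 X70.0001 Y45.9494
M3 S807
G01 X69.9878 Y136.3121 F1067
G01 X30.1141 Y234.8504
G01 X10.0976 Y100.9183
G01 X11.2143 Y24.0043
G01 X33.6235 Y153.1574
G01 X70.0001 Y45.9494
G00 X63.2639 Y63.2706
M3 S807
G01 X85.8460 Y212.8230 F1067
G01 X47.7720 Y253.0619
G01 X48.2643 Y26.3226
G01 X56.4264 Y81.7076
G01 X7.8394 Y76.3351
G01 X63.2639 Y63.2706
G00 X48.5155 Y199.5309
M3 S807
G01 X86.1842 Y199.5309 F1067
G01 X86.1842 Y91.5260
G01 X48.5155 Y91.5260
G01 X48.5155 Y199.5309
G00 X26.1340 Y176.2186
M3 S807
G01 X58.7278 Y176.2186 F1067
G01 X58.7278 Y136.4830
G01 X26.1340 Y136.4830
G01 X26.1340 Y176.2186
M5
G00 X0.0000 Y0.0000

Since the viewBox matches the mm dimensions, user units are millimetres directly. The only transform is the Y-flip y_m = 260.7298 − y_svg.

Shape 1 is a closed polygon drawn with `<path>`. Its stroke #ff0000 means cut at S807, F1067. After flipping Y the toolpath is (70.0001,45.9494) → (69.9878,136.3121) → (30.1141,234.8504) → (10.0976,100.9183) → (11.2143,24.0043) → (33.6235,153.1574) → (70.0001,45.9494), returning to the start.

Shape 2 is a closed polygon drawn with `<path>`. Its stroke #ff0000 means cut at S807, F1067. After flipping Y the toolpath is (63.2639,63.2706) → (85.8460,212.8230) → (47.7720,253.0619) → (48.2643,26.3226) → (56.4264,81.7076) → (7.8394,76.3351) → (63.2639,63.2706), returning to the start.

Shape 3 is a rectangle drawn with `<path>`. Its stroke #ff0000 means cut at S807, F1067. After flipping Y the toolpath is (48.5155,199.5309) → (86.1842,199.5309) → (86.1842,91.5260) → (48.5155,91.5260) → (48.5155,199.5309), returning to the start.

Shape 4 is a rectangle drawn with `<polygon>`. Its stroke #ff0000 means cut at S807, F1067. After flipping Y the toolpath is (26.1340,176.2186) → (58.7278,176.2186) → (58.7278,136.4830) → (26.1340,136.4830) → (26.1340,176.2186), returning to the start.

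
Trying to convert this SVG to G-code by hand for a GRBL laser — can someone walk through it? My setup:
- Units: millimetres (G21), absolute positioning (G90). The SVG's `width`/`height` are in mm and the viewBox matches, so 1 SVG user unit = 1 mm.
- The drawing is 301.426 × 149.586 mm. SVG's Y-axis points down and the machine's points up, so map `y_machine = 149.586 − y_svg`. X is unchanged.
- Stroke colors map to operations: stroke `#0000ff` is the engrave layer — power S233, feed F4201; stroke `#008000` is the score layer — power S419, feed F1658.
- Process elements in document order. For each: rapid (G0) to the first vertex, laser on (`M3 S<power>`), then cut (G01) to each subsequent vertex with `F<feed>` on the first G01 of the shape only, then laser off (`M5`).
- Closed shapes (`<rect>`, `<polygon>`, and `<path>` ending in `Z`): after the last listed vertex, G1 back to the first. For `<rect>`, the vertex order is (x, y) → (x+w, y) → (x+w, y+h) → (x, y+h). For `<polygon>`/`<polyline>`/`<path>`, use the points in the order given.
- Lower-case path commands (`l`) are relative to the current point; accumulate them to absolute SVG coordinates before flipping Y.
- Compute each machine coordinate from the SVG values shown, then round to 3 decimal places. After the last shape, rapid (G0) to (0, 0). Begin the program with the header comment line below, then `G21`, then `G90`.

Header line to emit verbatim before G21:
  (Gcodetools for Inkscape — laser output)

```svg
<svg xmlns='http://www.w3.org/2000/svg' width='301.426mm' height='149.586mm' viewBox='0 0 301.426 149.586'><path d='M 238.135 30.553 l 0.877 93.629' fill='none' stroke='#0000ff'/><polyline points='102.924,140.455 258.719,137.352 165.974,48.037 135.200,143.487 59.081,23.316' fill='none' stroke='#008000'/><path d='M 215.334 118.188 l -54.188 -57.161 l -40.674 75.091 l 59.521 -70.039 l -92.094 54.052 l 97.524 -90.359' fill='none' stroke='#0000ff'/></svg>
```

(Gcodetools for Inkscape — laser output)
G21
G90
G0 X238.135 Y119.033
M3 S233
G01 X239.012 Y25.404 F4201
M5
G0 X102.924 Y9.131
M3 S419
G01 X258.719 Y12.234 F1658
G01 X165.974 Y101.549
G01 X135.200 Y6.099
G01 X59.081 Y126.270
M5
G0 X215.334 Y31.398
M3 S233
G01 X161.146 Y88.559 F4201
G01 X120.472 Y13.468
G01 X179.993 Y83.507
G01 X87.899 Y29.455
G01 X185.423 Y119.814
M5
G0 X0.000 Y0.000

1 u = 1 mm; y_m = 149.586 − y.

[1] `<path>` line segment, #0000ff→engrave S233 F4201: (238.135,119.033) → (239.012,25.404)

[2] `<polyline>` open polyline, #008000→score S419 F1658: (102.924,9.131) → (258.719,12.234) → (165.974,101.549) → (135.200,6.099) → (59.081,126.270)

[3] `<path>` open polyline, #0000ff→engrave S233 F4201: (215.334,31.398) → (161.146,88.559) → (120.472,13.468) → (179.993,83.507) → (87.899,29.455) → (185.423,119.814)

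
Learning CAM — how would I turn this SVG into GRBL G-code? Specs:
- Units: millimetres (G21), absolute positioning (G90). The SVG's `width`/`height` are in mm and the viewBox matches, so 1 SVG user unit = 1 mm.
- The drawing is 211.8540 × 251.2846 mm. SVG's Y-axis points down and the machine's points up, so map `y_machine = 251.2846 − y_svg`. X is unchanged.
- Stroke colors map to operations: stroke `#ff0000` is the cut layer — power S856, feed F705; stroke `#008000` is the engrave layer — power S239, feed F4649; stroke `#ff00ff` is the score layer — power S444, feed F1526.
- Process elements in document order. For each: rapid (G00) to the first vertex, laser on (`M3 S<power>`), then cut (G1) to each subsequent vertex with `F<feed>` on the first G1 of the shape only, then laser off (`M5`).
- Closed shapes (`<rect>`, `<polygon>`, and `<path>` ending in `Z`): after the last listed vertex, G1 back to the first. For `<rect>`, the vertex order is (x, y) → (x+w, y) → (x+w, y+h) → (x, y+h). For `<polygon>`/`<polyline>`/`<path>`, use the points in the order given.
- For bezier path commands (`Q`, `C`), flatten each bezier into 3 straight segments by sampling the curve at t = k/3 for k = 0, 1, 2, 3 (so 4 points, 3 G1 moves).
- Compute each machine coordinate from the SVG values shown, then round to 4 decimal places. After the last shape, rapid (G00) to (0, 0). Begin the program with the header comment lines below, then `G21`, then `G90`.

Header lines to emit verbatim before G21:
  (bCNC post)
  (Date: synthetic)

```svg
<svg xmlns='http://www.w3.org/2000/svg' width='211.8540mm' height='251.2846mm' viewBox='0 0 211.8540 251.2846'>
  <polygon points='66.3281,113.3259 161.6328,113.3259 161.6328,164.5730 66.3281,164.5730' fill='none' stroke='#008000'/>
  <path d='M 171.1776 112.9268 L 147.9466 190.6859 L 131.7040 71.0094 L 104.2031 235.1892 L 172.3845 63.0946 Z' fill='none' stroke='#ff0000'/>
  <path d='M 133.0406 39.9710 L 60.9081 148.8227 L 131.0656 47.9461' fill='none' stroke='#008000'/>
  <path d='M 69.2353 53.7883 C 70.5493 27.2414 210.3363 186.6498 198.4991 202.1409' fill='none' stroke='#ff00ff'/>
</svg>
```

(bCNC post)
(Date: synthetic)
G21
G90
G00 X66.3281 Y137.9587
M3 S239
G1 X161.6328 Y137.9587 F4649
G1 X161.6328 Y86.7116
G1 X66.3281 Y86.7116
G1 X66.3281 Y137.9587
M5
G00 X171.1776 Y138.3578
M3 S856
G1 X147.9466 Y60.5987 F705
G1 X131.7040 Y180.2752
G1 X104.2031 Y16.0954
G1 X172.3845 Y188.1900
G1 X171.1776 Y138.3578
M5
G00 X133.0406 Y211.3136
M3 S239
G1 X60.9081 Y102.4619 F4649
G1 X131.0656 Y203.3385
M5
G00 X69.2353 Y197.4963
M3 S444
G1 X105.9626 Y174.2756 F1526
G1 X170.5392 Y100.3897
G1 X198.4991 Y49.1437
M5
G00 X0.0000 Y0.0000

Since the viewBox matches the mm dimensions, user units are millimetres directly. The only transform is the Y-flip y_m = 251.2846 − y_svg.

Shape 1 is a rectangle drawn with `<polygon>`. Its stroke #008000 means engrave at S239, F4649. After flipping Y the toolpath is (66.3281,137.9587) → (161.6328,137.9587) → (161.6328,86.7116) → (66.3281,86.7116) → (66.3281,137.9587), returning to the start.

Shape 2 is a closed polygon drawn with `<path>`. Its stroke #ff0000 means cut at S856, F705. After flipping Y the toolpath is (171.1776,138.3578) → (147.9466,60.5987) → (131.7040,180.2752) → (104.2031,16.0954) → (172.3845,188.1900) → (171.1776,138.3578), returning to the start.

Shape 3 is a open polyline drawn with `<path>`. Its stroke #008000 means engrave at S239, F4649. After flipping Y the toolpath is (133.0406,211.3136) → (60.9081,102.4619) → (131.0656,203.3385).

Shape 4 is a cubic bezier drawn with `<path>`. Its stroke #ff00ff means score at S444, F1526. After flipping Y the toolpath is (69.2353,197.4963) → (105.9626,174.2756) → (170.5392,100.3897) → (198.4991,49.1437).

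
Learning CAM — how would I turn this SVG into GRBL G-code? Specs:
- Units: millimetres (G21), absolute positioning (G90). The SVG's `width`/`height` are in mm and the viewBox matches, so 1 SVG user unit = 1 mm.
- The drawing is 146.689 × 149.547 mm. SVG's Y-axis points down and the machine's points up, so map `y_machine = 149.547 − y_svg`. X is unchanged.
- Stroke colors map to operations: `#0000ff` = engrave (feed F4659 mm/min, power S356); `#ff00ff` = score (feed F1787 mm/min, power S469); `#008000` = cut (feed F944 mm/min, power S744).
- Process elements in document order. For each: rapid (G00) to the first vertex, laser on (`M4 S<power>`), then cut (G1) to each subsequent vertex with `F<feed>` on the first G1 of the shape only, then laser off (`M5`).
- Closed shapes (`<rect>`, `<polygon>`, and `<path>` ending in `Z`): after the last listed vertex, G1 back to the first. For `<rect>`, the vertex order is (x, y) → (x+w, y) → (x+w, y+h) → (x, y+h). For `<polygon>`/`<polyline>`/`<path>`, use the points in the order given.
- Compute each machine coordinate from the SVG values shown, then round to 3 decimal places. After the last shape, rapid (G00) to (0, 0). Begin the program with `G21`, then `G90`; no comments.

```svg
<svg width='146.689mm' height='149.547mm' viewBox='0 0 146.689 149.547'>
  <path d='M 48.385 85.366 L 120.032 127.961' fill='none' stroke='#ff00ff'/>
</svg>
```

Since the viewBox matches the mm dimensions, user units are millimetres directly. The only transform is the Y-flip y_m = 149.547 − y_svg.

Shape 1 is a line segment drawn with `<path>`. Its stroke #ff00ff means score at S469, F1787. After flipping Y the toolpath is (48.385,64.181) → (120.032,21.586).

G21
G90
G00 X48.385 Y64.181
M4 S469
G1 X120.032 Y21.586 F1787
M5
G00 X0.000 Y0.000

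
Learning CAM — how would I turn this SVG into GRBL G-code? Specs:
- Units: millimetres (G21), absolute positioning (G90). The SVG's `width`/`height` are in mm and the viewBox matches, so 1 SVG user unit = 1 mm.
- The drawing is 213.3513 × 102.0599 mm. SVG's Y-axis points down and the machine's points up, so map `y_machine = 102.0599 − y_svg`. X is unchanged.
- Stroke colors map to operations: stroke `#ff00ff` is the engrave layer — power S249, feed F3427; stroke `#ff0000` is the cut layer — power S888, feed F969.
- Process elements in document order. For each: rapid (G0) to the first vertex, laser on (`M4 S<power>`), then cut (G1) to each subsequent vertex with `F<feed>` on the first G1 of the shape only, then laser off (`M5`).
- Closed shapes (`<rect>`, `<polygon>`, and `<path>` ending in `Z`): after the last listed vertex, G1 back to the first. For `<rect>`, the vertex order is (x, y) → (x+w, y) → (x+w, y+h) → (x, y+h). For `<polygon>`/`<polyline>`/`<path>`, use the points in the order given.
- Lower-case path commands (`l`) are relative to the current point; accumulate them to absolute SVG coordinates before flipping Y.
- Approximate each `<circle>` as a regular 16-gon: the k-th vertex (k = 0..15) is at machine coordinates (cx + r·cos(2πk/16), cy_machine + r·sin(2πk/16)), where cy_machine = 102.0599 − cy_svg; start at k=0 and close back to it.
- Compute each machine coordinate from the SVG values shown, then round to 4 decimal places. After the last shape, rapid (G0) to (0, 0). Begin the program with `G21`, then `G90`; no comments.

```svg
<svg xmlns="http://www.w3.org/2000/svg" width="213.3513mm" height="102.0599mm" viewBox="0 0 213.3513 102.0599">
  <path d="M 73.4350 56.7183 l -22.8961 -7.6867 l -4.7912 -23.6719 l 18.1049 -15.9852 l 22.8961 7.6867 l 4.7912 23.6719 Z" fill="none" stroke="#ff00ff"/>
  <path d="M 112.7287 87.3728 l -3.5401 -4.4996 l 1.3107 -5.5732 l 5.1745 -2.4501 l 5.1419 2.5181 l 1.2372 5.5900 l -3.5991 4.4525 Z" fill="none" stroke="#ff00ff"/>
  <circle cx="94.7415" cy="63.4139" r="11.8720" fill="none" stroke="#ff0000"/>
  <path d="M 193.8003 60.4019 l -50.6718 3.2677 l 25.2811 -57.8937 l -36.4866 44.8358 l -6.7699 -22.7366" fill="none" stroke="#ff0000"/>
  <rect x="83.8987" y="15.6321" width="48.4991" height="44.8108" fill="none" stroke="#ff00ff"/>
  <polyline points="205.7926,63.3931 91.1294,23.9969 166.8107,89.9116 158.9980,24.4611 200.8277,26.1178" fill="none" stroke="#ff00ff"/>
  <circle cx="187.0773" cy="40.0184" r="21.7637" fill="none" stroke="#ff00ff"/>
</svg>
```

1 u = 1 mm; y_m = 102.0599 − y.

[1] `<path>` regular polygon, #ff00ff→engrave S249 F3427: (73.4350,45.3416) → (50.5389,53.0283) → (45.7477,76.7002) → (63.8526,92.6854) → (86.7487,84.9987) → (91.5399,61.3268) → (73.4350,45.3416) (closed)

[2] `<path>` regular polygon, #ff00ff→engrave S249 F3427: (112.7287,14.6871) → (109.1886,19.1867) → (110.4993,24.7599) → (115.6738,27.2100) → (120.8157,24.6919) → (122.0529,19.1019) → (118.4538,14.6494) → (112.7287,14.6871) (closed)

[3] `<circle>` circle, #ff0000→cut S888 F969: (106.6135,38.6460) → (105.7098,43.1892) → (103.1363,47.0408) → (99.2847,49.6143) → (94.7415,50.5180) → (90.1983,49.6143) → (86.3467,47.0408) → (83.7732,43.1892) → (82.8695,38.6460) → (83.7732,34.1028) → (86.3467,30.2512) → (90.1983,27.6777) → (94.7415,26.7740) → (99.2847,27.6777) → (103.1363,30.2512) → (105.7098,34.1028) → (106.6135,38.6460) (closed)

[4] `<path>` open polyline, #ff0000→cut S888 F969: (193.8003,41.6580) → (143.1285,38.3903) → (168.4096,96.2840) → (131.9230,51.4482) → (125.1531,74.1848)

[5] `<rect>` rectangle, #ff00ff→engrave S249 F3427: (83.8987,86.4278) → (132.3978,86.4278) → (132.3978,41.6170) → (83.8987,41.6170) → (83.8987,86.4278) (closed)

[6] `<polyline>` open polyline, #ff00ff→engrave S249 F3427: (205.7926,38.6668) → (91.1294,78.0630) → (166.8107,12.1483) → (158.9980,77.5988) → (200.8277,75.9421)

[7] `<circle>` circle, #ff00ff→engrave S249 F3427: (208.8410,62.0415) → (207.1843,70.3701) → (202.4666,77.4308) → (195.4059,82.1485) → (187.0773,83.8052) → (178.7487,82.1485) → (171.6880,77.4308) → (166.9703,70.3701) → (165.3136,62.0415) → (166.9703,53.7129) → (171.6880,46.6522) → (178.7487,41.9345) → (187.0773,40.2778) → (195.4059,41.9345) → (202.4666,46.6522) → (207.1843,53.7129) → (208.8410,62.0415) (closed)

G21
G90
G0 X73.4350 Y45.3416
M4 S249
G1 X50.5389 Y53.0283 F3427
G1 X45.7477 Y76.7002
G1 X63.8526 Y92.6854
G1 X86.7487 Y84.9987
G1 X91.5399 Y61.3268
G1 X73.4350 Y45.3416
M5
G0 X112.7287 Y14.6871
M4 S249
G1 X109.1886 Y19.1867 F3427
G1 X110.4993 Y24.7599
G1 X115.6738 Y27.2100
G1 X120.8157 Y24.6919
G1 X122.0529 Y19.1019
G1 X118.4538 Y14.6494
G1 X112.7287 Y14.6871
M5
G0 X106.6135 Y38.6460
M4 S888
G1 X105.7098 Y43.1892 F969
G1 X103.1363 Y47.0408
G1 X99.2847 Y49.6143
G1 X94.7415 Y50.5180
G1 X90.1983 Y49.6143
G1 X86.3467 Y47.0408
G1 X83.7732 Y43.1892
G1 X82.8695 Y38.6460
G1 X83.7732 Y34.1028
G1 X86.3467 Y30.2512
G1 X90.1983 Y27.6777
G1 X94.7415 Y26.7740
G1 X99.2847 Y27.6777
G1 X103.1363 Y30.2512
G1 X105.7098 Y34.1028
G1 X106.6135 Y38.6460
M5
G0 X193.8003 Y41.6580
M4 S888
G1 X143.1285 Y38.3903 F969
G1 X168.4096 Y96.2840
G1 X131.9230 Y51.4482
G1 X125.1531 Y74.1848
M5
G0 X83.8987 Y86.4278
M4 S249
G1 X132.3978 Y86.4278 F3427
G1 X132.3978 Y41.6170
G1 X83.8987 Y41.6170
G1 X83.8987 Y86.4278
M5
G0 X205.7926 Y38.6668
M4 S249
G1 X91.1294 Y78.0630 F3427
G1 X166.8107 Y12.1483
G1 X158.9980 Y77.5988
G1 X200.8277 Y75.9421
M5
G0 X208.8410 Y62.0415
M4 S249
G1 X207.1843 Y70.3701 F3427
G1 X202.4666 Y77.4308
G1 X195.4059 Y82.1485
G1 X187.0773 Y83.8052
G1 X178.7487 Y82.1485
G1 X171.6880 Y77.4308
G1 X166.9703 Y70.3701
G1 X165.3136 Y62.0415
G1 X166.9703 Y53.7129
G1 X171.6880 Y46.6522
G1 X178.7487 Y41.9345
G1 X187.0773 Y40.2778
G1 X195.4059 Y41.9345
G1 X202.4666 Y46.6522
G1 X207.1843 Y53.7129
G1 X208.8410 Y62.0415
M5
G0 X0.0000 Y0.0000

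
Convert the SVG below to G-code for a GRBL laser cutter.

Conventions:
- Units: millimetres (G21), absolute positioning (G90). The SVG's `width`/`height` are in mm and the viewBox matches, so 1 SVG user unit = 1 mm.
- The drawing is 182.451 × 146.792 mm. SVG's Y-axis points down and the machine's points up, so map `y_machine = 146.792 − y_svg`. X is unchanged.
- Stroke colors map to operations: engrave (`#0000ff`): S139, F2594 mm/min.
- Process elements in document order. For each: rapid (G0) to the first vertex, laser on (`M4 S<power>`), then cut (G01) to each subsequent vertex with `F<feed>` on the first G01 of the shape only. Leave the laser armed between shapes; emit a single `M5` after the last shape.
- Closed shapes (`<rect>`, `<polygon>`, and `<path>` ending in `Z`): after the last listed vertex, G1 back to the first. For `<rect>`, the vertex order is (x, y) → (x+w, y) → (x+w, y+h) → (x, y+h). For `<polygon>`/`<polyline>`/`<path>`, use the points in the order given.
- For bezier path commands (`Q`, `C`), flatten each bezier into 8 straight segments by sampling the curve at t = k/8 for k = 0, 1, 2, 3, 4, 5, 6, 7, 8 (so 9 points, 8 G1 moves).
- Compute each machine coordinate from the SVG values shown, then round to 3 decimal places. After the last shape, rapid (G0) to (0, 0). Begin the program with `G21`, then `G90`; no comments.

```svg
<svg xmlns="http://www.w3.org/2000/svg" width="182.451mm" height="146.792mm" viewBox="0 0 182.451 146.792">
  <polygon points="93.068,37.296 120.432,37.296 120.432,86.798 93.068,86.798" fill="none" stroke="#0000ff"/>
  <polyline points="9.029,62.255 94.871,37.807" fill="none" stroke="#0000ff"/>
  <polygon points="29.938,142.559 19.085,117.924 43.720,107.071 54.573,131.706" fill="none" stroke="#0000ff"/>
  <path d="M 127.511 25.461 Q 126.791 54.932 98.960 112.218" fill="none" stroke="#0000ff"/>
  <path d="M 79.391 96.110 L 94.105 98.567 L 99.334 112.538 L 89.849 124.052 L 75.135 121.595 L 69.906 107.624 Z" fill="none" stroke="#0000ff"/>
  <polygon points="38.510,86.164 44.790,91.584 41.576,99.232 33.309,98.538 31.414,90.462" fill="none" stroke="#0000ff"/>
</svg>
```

G21
G90
G0 X93.068 Y109.496
M4 S139
G01 X120.432 Y109.496 F2594
G01 X120.432 Y59.994
G01 X93.068 Y59.994
G01 X93.068 Y109.496
G0 X9.029 Y84.537
M4 S139
G01 X94.871 Y108.985 F2594
G0 X29.938 Y4.233
M4 S139
G01 X19.085 Y28.868 F2594
G01 X43.720 Y39.721
G01 X54.573 Y15.086
G01 X29.938 Y4.233
G0 X127.511 Y121.331
M4 S139
G01 X126.907 Y113.529 F2594
G01 X125.457 Y104.857
G01 X123.159 Y95.316
G01 X120.013 Y84.906
G01 X116.021 Y73.627
G01 X111.181 Y61.479
G01 X105.494 Y48.461
G01 X98.960 Y34.574
G0 X79.391 Y50.682
M4 S139
G01 X94.105 Y48.225 F2594
G01 X99.334 Y34.254
G01 X89.849 Y22.740
G01 X75.135 Y25.197
G01 X69.906 Y39.168
G01 X79.391 Y50.682
G0 X38.510 Y60.628
M4 S139
G01 X44.790 Y55.208 F2594
G01 X41.576 Y47.560
G01 X33.309 Y48.254
G01 X31.414 Y56.330
G01 X38.510 Y60.628
M5
G0 X0.000 Y0.000

1 u = 1 mm; y_m = 146.792 − y.

[1] `<polygon>` rectangle, #0000ff→engrave S139 F2594: (93.068,109.496) → (120.432,109.496) → (120.432,59.994) → (93.068,59.994) → (93.068,109.496) (closed)

[2] `<polyline>` line segment, #0000ff→engrave S139 F2594: (9.029,84.537) → (94.871,108.985)

[3] `<polygon>` regular polygon, #0000ff→engrave S139 F2594: (29.938,4.233) → (19.085,28.868) → (43.720,39.721) → (54.573,15.086) → (29.938,4.233) (closed)

[4] `<path>` quadratic bezier, #0000ff→engrave S139 F2594: (127.511,121.331) → (126.907,113.529) → (125.457,104.857) → (123.159,95.316) → (120.013,84.906) → (116.021,73.627) → (111.181,61.479) → (105.494,48.461) → (98.960,34.574)

[5] `<path>` regular polygon, #0000ff→engrave S139 F2594: (79.391,50.682) → (94.105,48.225) → (99.334,34.254) → (89.849,22.740) → (75.135,25.197) → (69.906,39.168) → (79.391,50.682) (closed)

[6] `<polygon>` regular polygon, #0000ff→engrave S139 F2594: (38.510,60.628) → (44.790,55.208) → (41.576,47.560) → (33.309,48.254) → (31.414,56.330) → (38.510,60.628) (closed)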